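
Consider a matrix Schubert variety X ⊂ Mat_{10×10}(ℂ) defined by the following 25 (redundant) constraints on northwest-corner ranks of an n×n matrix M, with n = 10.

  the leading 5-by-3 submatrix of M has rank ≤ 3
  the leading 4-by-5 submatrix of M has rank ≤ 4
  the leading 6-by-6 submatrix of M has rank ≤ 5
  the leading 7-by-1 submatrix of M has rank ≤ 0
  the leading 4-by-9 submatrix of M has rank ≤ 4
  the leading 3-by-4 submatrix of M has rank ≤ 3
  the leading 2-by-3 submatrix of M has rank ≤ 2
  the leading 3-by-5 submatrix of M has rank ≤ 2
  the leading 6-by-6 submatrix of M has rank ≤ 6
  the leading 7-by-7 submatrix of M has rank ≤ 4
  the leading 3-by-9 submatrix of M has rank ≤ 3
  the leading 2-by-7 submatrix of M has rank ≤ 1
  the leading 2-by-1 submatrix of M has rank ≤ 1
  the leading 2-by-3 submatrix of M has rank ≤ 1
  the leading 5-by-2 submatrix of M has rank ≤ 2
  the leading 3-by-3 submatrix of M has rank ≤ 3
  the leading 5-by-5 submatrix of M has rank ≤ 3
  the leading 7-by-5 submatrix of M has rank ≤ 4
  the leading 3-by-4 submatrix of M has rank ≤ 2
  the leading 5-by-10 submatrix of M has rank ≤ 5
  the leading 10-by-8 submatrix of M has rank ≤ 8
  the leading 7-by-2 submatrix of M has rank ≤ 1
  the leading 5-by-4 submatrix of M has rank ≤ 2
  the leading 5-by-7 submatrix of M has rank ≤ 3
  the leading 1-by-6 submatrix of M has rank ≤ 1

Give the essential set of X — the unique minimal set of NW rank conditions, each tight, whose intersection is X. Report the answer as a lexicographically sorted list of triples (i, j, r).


Rank table r_w(10×10) implied by the 25 constraints:

  0  1  1  1  1  1  1  1  1  1
  0  1  1  1  1  1  1  2  2  2
  0  1  2  2  2  2  2  3  3  3
  0  1  2  2  3  3  3  4  4  4
  0  1  2  2  3  3  3  4  5  5
  0  1  2  3  4  4  4  5  6  6
  0  1  2  3  4  4  4  5  6  7
  1  2  3  4  5  5  5  6  7  8
  1  2  3  4  5  6  6  7  8  9
  1  2  3  4  5  6  7  8  9  10

second differences of R give the permutation w = (2, 8, 3, 5, 9, 4, 10, 1, 6, 7).

Fulton essential set (5 of the 18 Rothe cells):

[(2, 7, 1), (5, 4, 2), (5, 7, 3), (7, 1, 0), (7, 7, 4)]


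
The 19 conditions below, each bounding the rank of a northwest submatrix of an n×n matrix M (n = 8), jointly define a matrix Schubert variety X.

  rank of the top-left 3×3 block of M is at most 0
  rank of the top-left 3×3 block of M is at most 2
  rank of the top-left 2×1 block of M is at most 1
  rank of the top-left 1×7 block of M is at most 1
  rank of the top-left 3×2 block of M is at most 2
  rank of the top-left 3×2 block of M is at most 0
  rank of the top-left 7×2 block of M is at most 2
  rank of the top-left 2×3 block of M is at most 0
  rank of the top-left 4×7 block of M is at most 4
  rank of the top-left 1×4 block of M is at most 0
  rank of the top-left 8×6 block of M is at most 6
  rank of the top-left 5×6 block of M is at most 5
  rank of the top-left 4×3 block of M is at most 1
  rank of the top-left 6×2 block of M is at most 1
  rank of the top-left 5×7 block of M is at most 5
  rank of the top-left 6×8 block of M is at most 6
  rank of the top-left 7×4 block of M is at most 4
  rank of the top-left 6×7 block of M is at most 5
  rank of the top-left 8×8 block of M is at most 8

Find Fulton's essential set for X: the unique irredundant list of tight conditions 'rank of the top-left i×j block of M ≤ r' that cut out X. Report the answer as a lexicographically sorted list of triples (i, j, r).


Recovering R(i,j) via the rank-extension bound from the 19 conditions:

  0 | 0 | 0 | 0 | 1 | 1 | 1 | 1
  0 | 0 | 0 | 1 | 2 | 2 | 2 | 2
  0 | 0 | 0 | 1 | 2 | 3 | 3 | 3
  1 | 1 | 1 | 2 | 3 | 4 | 4 | 4
  1 | 1 | 2 | 3 | 4 | 5 | 5 | 5
  1 | 1 | 2 | 3 | 4 | 5 | 5 | 6
  1 | 2 | 3 | 4 | 5 | 6 | 6 | 7
  1 | 2 | 3 | 4 | 5 | 6 | 7 | 8

reading off 1-entries of Δ²R: w = (5, 4, 6, 1, 3, 8, 2, 7).

Fulton essential set (4 of the 13 Rothe cells):

[(1, 4, 0), (3, 3, 0), (6, 2, 1), (6, 7, 5)]


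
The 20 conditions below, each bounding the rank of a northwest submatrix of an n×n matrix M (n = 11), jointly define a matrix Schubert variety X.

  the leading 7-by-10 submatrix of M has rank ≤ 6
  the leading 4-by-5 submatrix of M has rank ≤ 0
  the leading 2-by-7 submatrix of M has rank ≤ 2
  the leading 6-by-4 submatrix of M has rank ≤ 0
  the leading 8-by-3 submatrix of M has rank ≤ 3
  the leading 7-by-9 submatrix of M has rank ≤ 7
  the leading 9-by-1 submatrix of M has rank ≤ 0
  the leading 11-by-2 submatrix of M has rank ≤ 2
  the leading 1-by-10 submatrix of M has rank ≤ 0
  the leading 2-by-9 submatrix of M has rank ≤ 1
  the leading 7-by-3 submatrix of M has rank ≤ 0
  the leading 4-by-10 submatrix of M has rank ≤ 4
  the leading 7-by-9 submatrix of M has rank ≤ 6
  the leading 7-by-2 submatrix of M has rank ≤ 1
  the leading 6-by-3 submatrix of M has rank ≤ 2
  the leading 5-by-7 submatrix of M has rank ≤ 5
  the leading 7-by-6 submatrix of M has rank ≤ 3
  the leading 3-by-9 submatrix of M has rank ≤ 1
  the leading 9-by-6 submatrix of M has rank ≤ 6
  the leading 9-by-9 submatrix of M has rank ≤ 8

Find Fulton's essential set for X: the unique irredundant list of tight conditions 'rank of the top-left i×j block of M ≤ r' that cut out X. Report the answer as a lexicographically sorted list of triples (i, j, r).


The tightest implied rank at each (i,j), from the 20 conditions:

  0 | 0 | 0 | 0 | 0 | 0 | 0 | 0 | 0 | 0 | 1
  0 | 0 | 0 | 0 | 0 | 1 | 1 | 1 | 1 | 1 | 2
  0 | 0 | 0 | 0 | 0 | 1 | 1 | 1 | 1 | 2 | 3
  0 | 0 | 0 | 0 | 0 | 1 | 2 | 2 | 2 | 3 | 4
  0 | 0 | 0 | 0 | 1 | 2 | 3 | 3 | 3 | 4 | 5
  0 | 0 | 0 | 0 | 1 | 2 | 3 | 4 | 4 | 5 | 6
  0 | 0 | 0 | 1 | 2 | 3 | 4 | 5 | 5 | 6 | 7
  0 | 1 | 1 | 2 | 3 | 4 | 5 | 6 | 6 | 7 | 8
  0 | 1 | 2 | 3 | 4 | 5 | 6 | 7 | 7 | 8 | 9
  1 | 2 | 3 | 4 | 5 | 6 | 7 | 8 | 8 | 9 | 10
  1 | 2 | 3 | 4 | 5 | 6 | 7 | 8 | 9 | 10 | 11

hence w(1..11) = (11, 6, 10, 7, 5, 8, 4, 2, 3, 1, 9).

ℓ(w)=41; the 6 essential cells (i,j,r):

[(1, 10, 0), (3, 9, 1), (4, 5, 0), (6, 4, 0), (7, 3, 0), (9, 1, 0)]


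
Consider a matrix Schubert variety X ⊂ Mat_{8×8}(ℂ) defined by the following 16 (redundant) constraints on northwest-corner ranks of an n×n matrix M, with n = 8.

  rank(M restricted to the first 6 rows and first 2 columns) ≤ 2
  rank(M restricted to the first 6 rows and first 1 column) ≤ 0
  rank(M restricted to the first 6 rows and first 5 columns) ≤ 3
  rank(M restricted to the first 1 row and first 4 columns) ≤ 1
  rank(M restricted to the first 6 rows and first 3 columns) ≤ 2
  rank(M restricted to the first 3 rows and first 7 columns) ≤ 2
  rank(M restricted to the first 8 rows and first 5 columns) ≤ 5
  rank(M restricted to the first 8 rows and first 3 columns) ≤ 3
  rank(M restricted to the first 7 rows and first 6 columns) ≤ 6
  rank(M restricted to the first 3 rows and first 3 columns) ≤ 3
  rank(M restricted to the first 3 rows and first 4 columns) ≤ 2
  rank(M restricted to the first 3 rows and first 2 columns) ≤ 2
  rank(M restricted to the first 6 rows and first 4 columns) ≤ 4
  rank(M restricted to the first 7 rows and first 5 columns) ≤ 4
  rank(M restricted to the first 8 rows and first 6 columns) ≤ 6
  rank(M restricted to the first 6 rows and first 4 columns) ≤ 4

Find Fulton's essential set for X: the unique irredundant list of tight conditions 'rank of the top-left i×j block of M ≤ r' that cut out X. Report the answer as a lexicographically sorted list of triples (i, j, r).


Reconstructing r_w from the 16 given conditions:

  R[1]: 0 1 1 1 1 1 1 1
  R[2]: 0 1 2 2 2 2 2 2
  R[3]: 0 1 2 2 2 2 2 3
  R[4]: 0 1 2 3 3 3 3 4
  R[5]: 0 1 2 3 3 4 4 5
  R[6]: 0 1 2 3 3 4 5 6
  R[7]: 1 2 3 4 4 5 6 7
  R[8]: 1 2 3 4 5 6 7 8

giving w = (2, 3, 8, 4, 6, 7, 1, 5) via Δ²R.

ℓ(w)=12; the 3 essential cells (i,j,r):

[(3, 7, 2), (6, 1, 0), (6, 5, 3)]


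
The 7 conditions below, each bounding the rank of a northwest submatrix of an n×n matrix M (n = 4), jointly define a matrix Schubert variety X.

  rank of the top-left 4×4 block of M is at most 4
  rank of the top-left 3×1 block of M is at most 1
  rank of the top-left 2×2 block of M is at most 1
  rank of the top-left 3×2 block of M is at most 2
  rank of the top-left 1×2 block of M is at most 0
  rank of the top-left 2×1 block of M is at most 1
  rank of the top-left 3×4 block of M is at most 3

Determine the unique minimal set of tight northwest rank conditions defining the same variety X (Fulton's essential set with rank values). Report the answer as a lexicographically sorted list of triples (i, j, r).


Computing R[i][j] = min implied NW-rank bound (n=4, 7 conditions):

  0 | 0 | 1 | 1
  1 | 1 | 2 | 2
  1 | 2 | 3 | 3
  1 | 2 | 3 | 4

so w = (3, 1, 2, 4).

ℓ(w)=2; the 1 essential cell (i,j,r):

[(1, 2, 0)]


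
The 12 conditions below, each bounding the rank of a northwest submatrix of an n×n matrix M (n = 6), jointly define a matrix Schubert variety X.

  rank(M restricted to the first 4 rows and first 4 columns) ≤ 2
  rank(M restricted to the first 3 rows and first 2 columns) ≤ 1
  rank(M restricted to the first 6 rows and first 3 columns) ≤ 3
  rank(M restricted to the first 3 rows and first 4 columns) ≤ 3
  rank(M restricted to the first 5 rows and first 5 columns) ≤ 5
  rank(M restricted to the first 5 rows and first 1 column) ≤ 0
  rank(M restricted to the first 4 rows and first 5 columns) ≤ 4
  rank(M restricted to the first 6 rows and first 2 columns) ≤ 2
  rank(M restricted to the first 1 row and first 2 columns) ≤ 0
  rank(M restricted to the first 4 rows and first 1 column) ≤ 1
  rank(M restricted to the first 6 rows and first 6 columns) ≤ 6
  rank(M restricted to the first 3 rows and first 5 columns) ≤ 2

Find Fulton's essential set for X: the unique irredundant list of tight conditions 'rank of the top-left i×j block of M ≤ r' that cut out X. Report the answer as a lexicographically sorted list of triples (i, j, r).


Computing R[i][j] = min implied NW-rank bound (n=6, 12 conditions):

  0  0  1  1  1  1
  0  1  2  2  2  2
  0  1  2  2  2  3
  0  1  2  2  3  4
  0  1  2  3  4  5
  1  2  3  4  5  6

second differences of R give the permutation w = (3, 2, 6, 5, 4, 1).

Fulton essential set (4 of the 9 Rothe cells):

[(1, 2, 0), (3, 5, 2), (4, 4, 2), (5, 1, 0)]


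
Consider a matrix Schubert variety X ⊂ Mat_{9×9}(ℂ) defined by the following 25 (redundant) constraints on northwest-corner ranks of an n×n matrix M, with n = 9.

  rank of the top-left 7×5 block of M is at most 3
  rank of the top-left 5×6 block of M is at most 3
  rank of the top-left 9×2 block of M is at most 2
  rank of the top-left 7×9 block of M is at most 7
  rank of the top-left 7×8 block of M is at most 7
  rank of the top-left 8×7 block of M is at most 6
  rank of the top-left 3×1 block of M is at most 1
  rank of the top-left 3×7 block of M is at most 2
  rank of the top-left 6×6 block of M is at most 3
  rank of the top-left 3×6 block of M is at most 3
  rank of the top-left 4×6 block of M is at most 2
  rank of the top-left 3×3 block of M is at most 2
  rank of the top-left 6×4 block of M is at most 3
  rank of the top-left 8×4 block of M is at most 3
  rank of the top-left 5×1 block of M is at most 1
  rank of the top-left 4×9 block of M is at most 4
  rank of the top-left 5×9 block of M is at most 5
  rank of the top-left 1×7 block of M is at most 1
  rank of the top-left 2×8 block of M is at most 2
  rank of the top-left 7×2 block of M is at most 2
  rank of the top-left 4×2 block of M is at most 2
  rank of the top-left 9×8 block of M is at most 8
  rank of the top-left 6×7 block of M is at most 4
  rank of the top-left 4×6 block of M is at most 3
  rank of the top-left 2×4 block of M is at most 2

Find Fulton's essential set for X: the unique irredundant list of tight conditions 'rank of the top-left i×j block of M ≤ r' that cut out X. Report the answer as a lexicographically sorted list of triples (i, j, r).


The tightest implied rank at each (i,j), from the 25 conditions:

  R[1]: 1  1  1  1  1  1  1  1  1
  R[2]: 1  2  2  2  2  2  2  2  2
  R[3]: 1  2  2  2  2  2  2  3  3
  R[4]: 1  2  2  2  2  2  3  4  4
  R[5]: 1  2  3  3  3  3  4  5  5
  R[6]: 1  2  3  3  3  3  4  5  6
  R[7]: 1  2  3  3  3  4  5  6  7
  R[8]: 1  2  3  3  4  5  6  7  8
  R[9]: 1  2  3  4  5  6  7  8  9

reading off 1-entries of Δ²R: w = (1, 2, 8, 7, 3, 9, 6, 5, 4).

Rothe diagram D(w) (15 cells), 5 SE-corners (essential conditions):

[(3, 7, 2), (4, 6, 2), (6, 6, 3), (7, 5, 3), (8, 4, 3)]


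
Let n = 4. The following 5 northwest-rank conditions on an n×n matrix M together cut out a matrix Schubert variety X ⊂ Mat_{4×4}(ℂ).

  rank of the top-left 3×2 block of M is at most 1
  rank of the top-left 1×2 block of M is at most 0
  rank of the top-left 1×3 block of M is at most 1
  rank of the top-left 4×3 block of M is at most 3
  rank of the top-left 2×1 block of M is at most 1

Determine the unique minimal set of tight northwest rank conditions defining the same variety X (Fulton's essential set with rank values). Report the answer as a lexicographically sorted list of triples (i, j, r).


The tightest implied rank at each (i,j), from the 5 conditions:

  0 0 1 1
  1 1 2 2
  1 1 2 3
  1 2 3 4

hence w(1..4) = (3, 1, 4, 2).

|D(w)|=3, |Ess(w)|=2:

[(1, 2, 0), (3, 2, 1)]


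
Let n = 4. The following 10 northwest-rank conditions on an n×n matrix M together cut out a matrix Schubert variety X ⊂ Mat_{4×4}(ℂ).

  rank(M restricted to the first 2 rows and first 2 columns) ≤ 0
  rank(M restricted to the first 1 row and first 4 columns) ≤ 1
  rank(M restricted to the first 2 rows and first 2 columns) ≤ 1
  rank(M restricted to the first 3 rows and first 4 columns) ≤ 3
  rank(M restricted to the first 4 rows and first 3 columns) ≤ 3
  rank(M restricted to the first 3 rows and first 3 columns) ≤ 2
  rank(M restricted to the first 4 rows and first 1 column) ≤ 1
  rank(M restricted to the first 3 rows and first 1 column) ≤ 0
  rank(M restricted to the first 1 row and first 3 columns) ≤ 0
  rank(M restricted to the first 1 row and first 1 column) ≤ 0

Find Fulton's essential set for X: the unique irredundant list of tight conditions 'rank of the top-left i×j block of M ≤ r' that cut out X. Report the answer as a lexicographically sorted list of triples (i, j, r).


Recovering R(i,j) via the rank-extension bound from the 10 conditions:

  row 1: 0, 0, 0, 1
  row 2: 0, 0, 1, 2
  row 3: 0, 1, 2, 3
  row 4: 1, 2, 3, 4

hence w(1..4) = (4, 3, 2, 1).

Rothe diagram D(w) (6 cells), 3 SE-corners (essential conditions):

[(1, 3, 0), (2, 2, 0), (3, 1, 0)]


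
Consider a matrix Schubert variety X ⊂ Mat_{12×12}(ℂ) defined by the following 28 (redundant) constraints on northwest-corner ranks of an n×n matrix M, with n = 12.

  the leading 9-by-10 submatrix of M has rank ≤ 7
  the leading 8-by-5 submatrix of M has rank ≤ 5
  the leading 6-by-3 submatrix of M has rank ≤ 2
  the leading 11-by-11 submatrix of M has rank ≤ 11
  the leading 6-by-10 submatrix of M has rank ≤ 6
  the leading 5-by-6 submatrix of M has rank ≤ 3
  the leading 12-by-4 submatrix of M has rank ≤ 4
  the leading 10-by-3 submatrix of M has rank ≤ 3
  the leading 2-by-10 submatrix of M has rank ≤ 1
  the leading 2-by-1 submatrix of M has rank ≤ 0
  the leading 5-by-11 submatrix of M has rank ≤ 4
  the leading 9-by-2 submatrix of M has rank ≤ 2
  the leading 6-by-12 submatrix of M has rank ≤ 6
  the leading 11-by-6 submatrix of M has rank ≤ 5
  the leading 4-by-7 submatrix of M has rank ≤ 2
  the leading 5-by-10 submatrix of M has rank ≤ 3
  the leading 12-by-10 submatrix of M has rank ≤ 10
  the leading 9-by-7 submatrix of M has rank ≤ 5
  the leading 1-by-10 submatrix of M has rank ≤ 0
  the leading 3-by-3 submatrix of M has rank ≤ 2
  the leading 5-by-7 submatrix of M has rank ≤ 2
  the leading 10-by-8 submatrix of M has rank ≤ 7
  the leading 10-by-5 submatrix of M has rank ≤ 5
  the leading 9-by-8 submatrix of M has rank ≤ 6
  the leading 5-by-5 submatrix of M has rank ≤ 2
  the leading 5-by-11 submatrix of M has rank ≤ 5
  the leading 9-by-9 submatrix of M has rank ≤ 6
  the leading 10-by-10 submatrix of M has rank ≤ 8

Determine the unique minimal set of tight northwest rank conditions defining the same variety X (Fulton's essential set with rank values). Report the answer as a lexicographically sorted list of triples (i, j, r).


Computing R[i][j] = min implied NW-rank bound (n=12, 28 conditions):

  row 1: 0 0 0 0 0 0 0 0 0 0 1 1
  row 2: 0 1 1 1 1 1 1 1 1 1 2 2
  row 3: 1 2 2 2 2 2 2 2 2 2 3 3
  row 4: 1 2 2 2 2 2 2 3 3 3 4 4
  row 5: 1 2 2 2 2 2 2 3 3 3 4 5
  row 6: 1 2 2 3 3 3 3 4 4 4 5 6
  row 7: 1 2 3 4 4 4 4 5 5 5 6 7
  row 8: 1 2 3 4 5 5 5 6 6 6 7 8
  row 9: 1 2 3 4 5 5 5 6 6 7 8 9
  row 10: 1 2 3 4 5 5 6 7 7 8 9 10
  row 11: 1 2 3 4 5 5 6 7 8 9 10 11
  row 12: 1 2 3 4 5 6 7 8 9 10 11 12

hence w(1..12) = (11, 2, 1, 8, 12, 4, 3, 5, 10, 7, 9, 6).

ℓ(w)=29; the 8 essential cells (i,j,r):

[(1, 10, 0), (2, 1, 0), (5, 7, 2), (5, 10, 3), (6, 3, 2), (9, 7, 5), (9, 9, 6), (11, 6, 5)]


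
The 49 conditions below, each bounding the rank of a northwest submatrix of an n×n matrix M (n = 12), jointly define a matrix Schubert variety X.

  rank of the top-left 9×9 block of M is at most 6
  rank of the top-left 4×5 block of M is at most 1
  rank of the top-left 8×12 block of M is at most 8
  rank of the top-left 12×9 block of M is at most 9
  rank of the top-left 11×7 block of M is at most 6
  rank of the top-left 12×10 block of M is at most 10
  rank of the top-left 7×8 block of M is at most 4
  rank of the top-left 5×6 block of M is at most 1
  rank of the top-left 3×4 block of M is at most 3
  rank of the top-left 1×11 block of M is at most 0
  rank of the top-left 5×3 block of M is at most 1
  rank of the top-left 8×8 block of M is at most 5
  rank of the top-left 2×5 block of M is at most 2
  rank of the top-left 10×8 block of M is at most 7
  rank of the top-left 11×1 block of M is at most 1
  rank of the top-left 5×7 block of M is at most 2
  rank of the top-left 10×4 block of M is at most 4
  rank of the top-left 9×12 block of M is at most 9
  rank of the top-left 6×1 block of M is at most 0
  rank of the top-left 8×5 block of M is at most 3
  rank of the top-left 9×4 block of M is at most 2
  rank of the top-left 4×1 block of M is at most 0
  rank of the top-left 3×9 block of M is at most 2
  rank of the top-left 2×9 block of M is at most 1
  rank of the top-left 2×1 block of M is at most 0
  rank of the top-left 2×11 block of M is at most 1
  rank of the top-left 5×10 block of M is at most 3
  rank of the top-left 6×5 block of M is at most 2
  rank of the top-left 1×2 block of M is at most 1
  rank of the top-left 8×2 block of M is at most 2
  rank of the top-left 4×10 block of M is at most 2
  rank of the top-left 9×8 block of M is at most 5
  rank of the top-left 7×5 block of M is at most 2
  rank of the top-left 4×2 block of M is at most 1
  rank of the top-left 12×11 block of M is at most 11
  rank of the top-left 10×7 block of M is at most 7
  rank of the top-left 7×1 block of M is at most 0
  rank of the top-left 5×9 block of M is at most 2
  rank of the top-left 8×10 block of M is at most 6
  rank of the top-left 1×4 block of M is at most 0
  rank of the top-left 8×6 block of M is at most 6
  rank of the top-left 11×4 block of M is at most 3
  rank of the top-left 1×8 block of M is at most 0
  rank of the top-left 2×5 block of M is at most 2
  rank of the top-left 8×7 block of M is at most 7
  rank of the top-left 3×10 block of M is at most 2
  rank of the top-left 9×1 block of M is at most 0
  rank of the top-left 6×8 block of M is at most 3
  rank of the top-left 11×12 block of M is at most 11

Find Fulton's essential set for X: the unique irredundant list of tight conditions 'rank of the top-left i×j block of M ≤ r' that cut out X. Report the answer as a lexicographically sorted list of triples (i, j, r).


Recovering R(i,j) via the rank-extension bound from the 49 conditions:

  R[1]: 0 0 0 0 0 0 0 0 0 0 0 1
  R[2]: 0 1 1 1 1 1 1 1 1 1 1 2
  R[3]: 0 1 1 1 1 1 2 2 2 2 2 3
  R[4]: 0 1 1 1 1 1 2 2 2 2 3 4
  R[5]: 0 1 1 1 1 1 2 2 2 3 4 5
  R[6]: 0 1 2 2 2 2 3 3 3 4 5 6
  R[7]: 0 1 2 2 2 3 4 4 4 5 6 7
  R[8]: 0 1 2 2 3 4 5 5 5 6 7 8
  R[9]: 0 1 2 2 3 4 5 5 6 7 8 9
  R[10]: 1 2 3 3 4 5 6 6 7 8 9 10
  R[11]: 1 2 3 3 4 5 6 7 8 9 10 11
  R[12]: 1 2 3 4 5 6 7 8 9 10 11 12

reading off 1-entries of Δ²R: w = (12, 2, 7, 11, 10, 3, 6, 5, 9, 1, 8, 4).

Fulton essential set (9 of the 42 Rothe cells):

[(1, 11, 0), (4, 10, 2), (5, 6, 1), (5, 9, 2), (7, 5, 2), (9, 1, 0), (9, 4, 2), (9, 8, 5), (11, 4, 3)]


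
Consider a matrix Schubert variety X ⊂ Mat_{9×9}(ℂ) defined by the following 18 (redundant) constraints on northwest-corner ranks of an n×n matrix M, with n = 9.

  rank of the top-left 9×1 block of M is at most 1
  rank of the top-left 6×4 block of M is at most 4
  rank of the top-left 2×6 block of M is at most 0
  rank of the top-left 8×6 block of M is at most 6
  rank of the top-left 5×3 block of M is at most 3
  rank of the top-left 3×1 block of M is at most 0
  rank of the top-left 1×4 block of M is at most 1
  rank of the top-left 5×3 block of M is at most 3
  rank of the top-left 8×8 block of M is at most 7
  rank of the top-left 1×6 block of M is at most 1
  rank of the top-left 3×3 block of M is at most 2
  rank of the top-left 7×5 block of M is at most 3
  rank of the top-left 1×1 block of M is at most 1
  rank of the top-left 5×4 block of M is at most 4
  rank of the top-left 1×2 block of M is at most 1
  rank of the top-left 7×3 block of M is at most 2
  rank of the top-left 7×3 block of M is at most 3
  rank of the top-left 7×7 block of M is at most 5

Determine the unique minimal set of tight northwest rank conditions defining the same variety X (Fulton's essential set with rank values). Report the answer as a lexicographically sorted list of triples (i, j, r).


Computing R[i][j] = min implied NW-rank bound (n=9, 18 conditions):

  0, 0, 0, 0, 0, 0, 1, 1, 1
  0, 0, 0, 0, 0, 0, 1, 2, 2
  0, 1, 1, 1, 1, 1, 2, 3, 3
  1, 2, 2, 2, 2, 2, 3, 4, 4
  1, 2, 2, 3, 3, 3, 4, 5, 5
  1, 2, 2, 3, 3, 4, 5, 6, 6
  1, 2, 2, 3, 3, 4, 5, 6, 7
  1, 2, 3, 4, 4, 5, 6, 7, 8
  1, 2, 3, 4, 5, 6, 7, 8, 9

giving w = (7, 8, 2, 1, 4, 6, 9, 3, 5) via Δ²R.

4 SE-corners of the 18-cell Rothe diagram give Ess(w):

[(2, 6, 0), (3, 1, 0), (7, 3, 2), (7, 5, 3)]


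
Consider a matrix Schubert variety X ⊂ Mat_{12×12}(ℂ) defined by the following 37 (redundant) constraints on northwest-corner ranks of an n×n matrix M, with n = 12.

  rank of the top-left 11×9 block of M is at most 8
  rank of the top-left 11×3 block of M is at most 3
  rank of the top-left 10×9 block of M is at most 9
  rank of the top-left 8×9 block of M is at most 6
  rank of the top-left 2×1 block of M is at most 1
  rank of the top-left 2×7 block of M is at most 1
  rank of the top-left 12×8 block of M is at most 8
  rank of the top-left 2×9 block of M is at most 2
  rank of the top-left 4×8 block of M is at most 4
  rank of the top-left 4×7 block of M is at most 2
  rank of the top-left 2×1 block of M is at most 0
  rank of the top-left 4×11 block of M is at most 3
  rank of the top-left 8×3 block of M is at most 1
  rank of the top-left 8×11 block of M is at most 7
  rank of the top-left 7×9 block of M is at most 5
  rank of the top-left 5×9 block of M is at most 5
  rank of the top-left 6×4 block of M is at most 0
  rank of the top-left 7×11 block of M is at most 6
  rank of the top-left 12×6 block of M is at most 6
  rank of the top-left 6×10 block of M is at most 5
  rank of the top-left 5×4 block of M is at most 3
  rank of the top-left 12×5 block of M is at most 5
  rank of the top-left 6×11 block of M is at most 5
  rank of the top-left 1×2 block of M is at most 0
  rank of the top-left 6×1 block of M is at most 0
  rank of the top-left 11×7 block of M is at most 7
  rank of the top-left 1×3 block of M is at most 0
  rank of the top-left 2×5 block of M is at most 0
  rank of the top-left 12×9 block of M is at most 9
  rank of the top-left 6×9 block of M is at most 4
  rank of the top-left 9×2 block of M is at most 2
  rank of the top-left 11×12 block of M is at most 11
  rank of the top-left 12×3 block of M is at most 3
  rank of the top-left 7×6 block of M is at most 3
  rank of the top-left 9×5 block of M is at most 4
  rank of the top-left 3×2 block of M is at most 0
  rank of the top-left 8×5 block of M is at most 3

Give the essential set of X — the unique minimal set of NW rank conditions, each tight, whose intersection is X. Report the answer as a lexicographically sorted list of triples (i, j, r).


Propagating the 37 rank bounds to every northwest block:

  row 1: 0, 0, 0, 0, 0, 1, 1, 1, 1, 1, 1, 1
  row 2: 0, 0, 0, 0, 0, 1, 1, 2, 2, 2, 2, 2
  row 3: 0, 0, 0, 0, 1, 2, 2, 3, 3, 3, 3, 3
  row 4: 0, 0, 0, 0, 1, 2, 2, 3, 3, 3, 3, 4
  row 5: 0, 0, 0, 0, 1, 2, 3, 4, 4, 4, 4, 5
  row 6: 0, 0, 0, 0, 1, 2, 3, 4, 4, 5, 5, 6
  row 7: 1, 1, 1, 1, 2, 3, 4, 5, 5, 6, 6, 7
  row 8: 1, 1, 1, 2, 3, 4, 5, 6, 6, 7, 7, 8
  row 9: 1, 2, 2, 3, 4, 5, 6, 7, 7, 8, 8, 9
  row 10: 1, 2, 3, 4, 5, 6, 7, 8, 8, 9, 9, 10
  row 11: 1, 2, 3, 4, 5, 6, 7, 8, 8, 9, 10, 11
  row 12: 1, 2, 3, 4, 5, 6, 7, 8, 9, 10, 11, 12

reading off 1-entries of Δ²R: w = (6, 8, 5, 12, 7, 10, 1, 4, 2, 3, 11, 9).

8 SE-corners of the 35-cell Rothe diagram give Ess(w):

[(2, 5, 0), (2, 7, 1), (4, 7, 2), (4, 11, 3), (6, 4, 0), (6, 9, 4), (8, 3, 1), (11, 9, 8)]


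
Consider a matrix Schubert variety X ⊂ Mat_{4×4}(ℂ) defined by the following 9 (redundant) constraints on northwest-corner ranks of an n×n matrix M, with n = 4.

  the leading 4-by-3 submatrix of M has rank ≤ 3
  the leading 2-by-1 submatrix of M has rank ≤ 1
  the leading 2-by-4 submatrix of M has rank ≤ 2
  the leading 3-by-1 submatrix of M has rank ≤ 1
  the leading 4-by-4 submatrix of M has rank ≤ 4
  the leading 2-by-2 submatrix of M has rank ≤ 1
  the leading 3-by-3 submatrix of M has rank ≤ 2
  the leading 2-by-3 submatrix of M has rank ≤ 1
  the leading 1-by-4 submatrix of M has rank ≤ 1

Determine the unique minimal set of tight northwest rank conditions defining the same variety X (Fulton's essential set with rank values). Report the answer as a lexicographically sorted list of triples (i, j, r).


Reconstructing r_w from the 9 given conditions:

  R[1]: 1  1  1  1
  R[2]: 1  1  1  2
  R[3]: 1  2  2  3
  R[4]: 1  2  3  4

second differences of R give the permutation w = (1, 4, 2, 3).

|D(w)|=2, |Ess(w)|=1:

[(2, 3, 1)]


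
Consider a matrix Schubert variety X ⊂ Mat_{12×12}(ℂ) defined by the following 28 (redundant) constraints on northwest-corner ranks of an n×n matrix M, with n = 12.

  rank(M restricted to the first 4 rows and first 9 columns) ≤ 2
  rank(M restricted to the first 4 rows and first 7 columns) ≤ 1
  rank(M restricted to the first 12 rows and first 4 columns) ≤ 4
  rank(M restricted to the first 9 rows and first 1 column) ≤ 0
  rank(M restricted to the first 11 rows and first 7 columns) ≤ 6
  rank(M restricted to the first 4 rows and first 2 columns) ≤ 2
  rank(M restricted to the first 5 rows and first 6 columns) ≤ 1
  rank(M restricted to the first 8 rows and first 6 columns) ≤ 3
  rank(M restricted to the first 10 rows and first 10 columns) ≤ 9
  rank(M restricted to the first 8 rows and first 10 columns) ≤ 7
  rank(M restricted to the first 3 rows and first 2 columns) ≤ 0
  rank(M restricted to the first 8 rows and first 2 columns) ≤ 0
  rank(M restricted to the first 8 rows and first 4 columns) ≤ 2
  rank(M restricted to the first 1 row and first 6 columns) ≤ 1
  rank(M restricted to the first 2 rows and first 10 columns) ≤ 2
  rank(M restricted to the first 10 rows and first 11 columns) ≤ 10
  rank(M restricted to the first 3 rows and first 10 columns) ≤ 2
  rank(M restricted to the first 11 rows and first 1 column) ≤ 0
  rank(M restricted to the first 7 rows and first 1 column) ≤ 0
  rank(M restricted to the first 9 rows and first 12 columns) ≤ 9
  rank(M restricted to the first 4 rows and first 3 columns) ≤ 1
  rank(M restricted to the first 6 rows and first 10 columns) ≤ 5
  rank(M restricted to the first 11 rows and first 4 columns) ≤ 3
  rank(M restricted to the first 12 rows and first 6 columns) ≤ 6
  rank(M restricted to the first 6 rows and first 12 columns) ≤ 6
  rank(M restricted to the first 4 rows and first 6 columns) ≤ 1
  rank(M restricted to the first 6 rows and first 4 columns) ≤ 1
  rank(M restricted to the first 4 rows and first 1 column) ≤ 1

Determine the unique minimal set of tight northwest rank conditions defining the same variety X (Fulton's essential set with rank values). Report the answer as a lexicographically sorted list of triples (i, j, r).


Reconstructing r_w from the 28 given conditions:

  R[1]: 0, 0, 1, 1, 1, 1, 1, 1, 1, 1, 1, 1
  R[2]: 0, 0, 1, 1, 1, 1, 1, 2, 2, 2, 2, 2
  R[3]: 0, 0, 1, 1, 1, 1, 1, 2, 2, 2, 3, 3
  R[4]: 0, 0, 1, 1, 1, 1, 1, 2, 2, 3, 4, 4
  R[5]: 0, 0, 1, 1, 1, 1, 2, 3, 3, 4, 5, 5
  R[6]: 0, 0, 1, 1, 2, 2, 3, 4, 4, 5, 6, 6
  R[7]: 0, 0, 1, 2, 3, 3, 4, 5, 5, 6, 7, 7
  R[8]: 0, 0, 1, 2, 3, 3, 4, 5, 6, 7, 8, 8
  R[9]: 0, 1, 2, 3, 4, 4, 5, 6, 7, 8, 9, 9
  R[10]: 0, 1, 2, 3, 4, 5, 6, 7, 8, 9, 10, 10
  R[11]: 0, 1, 2, 3, 4, 5, 6, 7, 8, 9, 10, 11
  R[12]: 1, 2, 3, 4, 5, 6, 7, 8, 9, 10, 11, 12

so w = (3, 8, 11, 10, 7, 5, 4, 9, 2, 6, 12, 1).

ℓ(w)=39; the 8 essential cells (i,j,r):

[(3, 10, 2), (4, 7, 1), (4, 9, 2), (5, 6, 1), (6, 4, 1), (8, 2, 0), (8, 6, 3), (11, 1, 0)]


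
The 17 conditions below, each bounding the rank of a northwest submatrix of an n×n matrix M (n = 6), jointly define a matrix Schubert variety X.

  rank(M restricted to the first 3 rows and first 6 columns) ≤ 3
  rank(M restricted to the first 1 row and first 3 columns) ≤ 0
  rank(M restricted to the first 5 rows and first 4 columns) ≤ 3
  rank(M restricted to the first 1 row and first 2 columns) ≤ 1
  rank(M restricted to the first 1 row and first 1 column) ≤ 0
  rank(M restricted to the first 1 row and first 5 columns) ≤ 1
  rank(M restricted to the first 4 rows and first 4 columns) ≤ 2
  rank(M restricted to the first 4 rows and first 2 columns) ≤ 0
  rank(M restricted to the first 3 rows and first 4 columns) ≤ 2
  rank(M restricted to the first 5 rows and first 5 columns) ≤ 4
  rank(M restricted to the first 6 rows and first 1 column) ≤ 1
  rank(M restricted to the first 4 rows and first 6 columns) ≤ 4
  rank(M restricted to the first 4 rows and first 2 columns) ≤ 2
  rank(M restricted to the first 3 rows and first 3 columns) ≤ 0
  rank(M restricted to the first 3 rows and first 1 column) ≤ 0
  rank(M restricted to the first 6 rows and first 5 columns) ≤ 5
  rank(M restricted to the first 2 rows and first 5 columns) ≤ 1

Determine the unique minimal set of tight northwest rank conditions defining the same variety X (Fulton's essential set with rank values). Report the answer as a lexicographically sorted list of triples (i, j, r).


Propagating the 17 rank bounds to every northwest block:

  i=1: 0 | 0 | 0 | 1 | 1 | 1
  i=2: 0 | 0 | 0 | 1 | 1 | 2
  i=3: 0 | 0 | 0 | 1 | 2 | 3
  i=4: 0 | 0 | 1 | 2 | 3 | 4
  i=5: 1 | 1 | 2 | 3 | 4 | 5
  i=6: 1 | 2 | 3 | 4 | 5 | 6

hence w(1..6) = (4, 6, 5, 3, 1, 2).

D(w) has 12 cells with 3 SE-corners; essential set:

[(2, 5, 1), (3, 3, 0), (4, 2, 0)]


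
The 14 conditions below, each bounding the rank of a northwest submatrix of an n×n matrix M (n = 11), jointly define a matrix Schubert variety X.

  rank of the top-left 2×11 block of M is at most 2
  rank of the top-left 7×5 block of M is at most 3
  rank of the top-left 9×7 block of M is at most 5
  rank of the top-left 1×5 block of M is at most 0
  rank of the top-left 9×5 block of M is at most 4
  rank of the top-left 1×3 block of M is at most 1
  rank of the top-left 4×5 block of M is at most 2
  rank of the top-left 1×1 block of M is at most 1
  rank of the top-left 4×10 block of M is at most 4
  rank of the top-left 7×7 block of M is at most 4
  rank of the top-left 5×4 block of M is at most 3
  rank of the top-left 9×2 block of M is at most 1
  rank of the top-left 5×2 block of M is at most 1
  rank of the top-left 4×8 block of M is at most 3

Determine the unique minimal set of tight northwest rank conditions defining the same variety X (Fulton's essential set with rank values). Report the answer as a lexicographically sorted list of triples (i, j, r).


Reconstructing r_w from the 14 given conditions:

  R[1]: 0, 0, 0, 0, 0, 1, 1, 1, 1, 1, 1
  R[2]: 1, 1, 1, 1, 1, 2, 2, 2, 2, 2, 2
  R[3]: 1, 1, 2, 2, 2, 3, 3, 3, 3, 3, 3
  R[4]: 1, 1, 2, 2, 2, 3, 3, 3, 4, 4, 4
  R[5]: 1, 1, 2, 3, 3, 4, 4, 4, 5, 5, 5
  R[6]: 1, 1, 2, 3, 3, 4, 4, 5, 6, 6, 6
  R[7]: 1, 1, 2, 3, 3, 4, 4, 5, 6, 7, 7
  R[8]: 1, 1, 2, 3, 4, 5, 5, 6, 7, 8, 8
  R[9]: 1, 1, 2, 3, 4, 5, 5, 6, 7, 8, 9
  R[10]: 1, 2, 3, 4, 5, 6, 6, 7, 8, 9, 10
  R[11]: 1, 2, 3, 4, 5, 6, 7, 8, 9, 10, 11

so w = (6, 1, 3, 9, 4, 8, 10, 5, 11, 2, 7).

ℓ(w)=21; the 7 essential cells (i,j,r):

[(1, 5, 0), (4, 5, 2), (4, 8, 3), (7, 5, 3), (7, 7, 4), (9, 2, 1), (9, 7, 5)]


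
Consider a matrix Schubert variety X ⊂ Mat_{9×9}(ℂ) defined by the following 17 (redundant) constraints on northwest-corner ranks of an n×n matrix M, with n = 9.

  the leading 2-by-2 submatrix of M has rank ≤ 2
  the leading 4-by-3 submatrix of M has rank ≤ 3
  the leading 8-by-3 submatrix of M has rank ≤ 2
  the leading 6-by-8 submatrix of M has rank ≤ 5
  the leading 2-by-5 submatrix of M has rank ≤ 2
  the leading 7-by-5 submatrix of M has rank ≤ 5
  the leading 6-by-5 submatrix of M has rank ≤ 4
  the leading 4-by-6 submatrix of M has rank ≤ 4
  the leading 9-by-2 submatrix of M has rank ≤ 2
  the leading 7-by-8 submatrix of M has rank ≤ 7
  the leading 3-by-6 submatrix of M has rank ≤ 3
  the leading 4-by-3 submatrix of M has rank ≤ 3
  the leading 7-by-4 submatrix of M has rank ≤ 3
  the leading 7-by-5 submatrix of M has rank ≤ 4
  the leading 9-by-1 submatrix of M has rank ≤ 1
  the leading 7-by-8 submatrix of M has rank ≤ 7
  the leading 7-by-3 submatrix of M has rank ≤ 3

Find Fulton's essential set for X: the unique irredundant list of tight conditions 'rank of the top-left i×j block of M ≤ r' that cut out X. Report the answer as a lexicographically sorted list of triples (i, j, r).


Propagating the 17 rank bounds to every northwest block:

  1  1  1  1  1  1  1  1  1
  1  2  2  2  2  2  2  2  2
  1  2  2  3  3  3  3  3  3
  1  2  2  3  4  4  4  4  4
  1  2  2  3  4  5  5  5  5
  1  2  2  3  4  5  5  5  6
  1  2  2  3  4  5  6  6  7
  1  2  2  3  4  5  6  7  8
  1  2  3  4  5  6  7  8  9

so w = (1, 2, 4, 5, 6, 9, 7, 8, 3).

2 SE-corners of the 8-cell Rothe diagram give Ess(w):

[(6, 8, 5), (8, 3, 2)]


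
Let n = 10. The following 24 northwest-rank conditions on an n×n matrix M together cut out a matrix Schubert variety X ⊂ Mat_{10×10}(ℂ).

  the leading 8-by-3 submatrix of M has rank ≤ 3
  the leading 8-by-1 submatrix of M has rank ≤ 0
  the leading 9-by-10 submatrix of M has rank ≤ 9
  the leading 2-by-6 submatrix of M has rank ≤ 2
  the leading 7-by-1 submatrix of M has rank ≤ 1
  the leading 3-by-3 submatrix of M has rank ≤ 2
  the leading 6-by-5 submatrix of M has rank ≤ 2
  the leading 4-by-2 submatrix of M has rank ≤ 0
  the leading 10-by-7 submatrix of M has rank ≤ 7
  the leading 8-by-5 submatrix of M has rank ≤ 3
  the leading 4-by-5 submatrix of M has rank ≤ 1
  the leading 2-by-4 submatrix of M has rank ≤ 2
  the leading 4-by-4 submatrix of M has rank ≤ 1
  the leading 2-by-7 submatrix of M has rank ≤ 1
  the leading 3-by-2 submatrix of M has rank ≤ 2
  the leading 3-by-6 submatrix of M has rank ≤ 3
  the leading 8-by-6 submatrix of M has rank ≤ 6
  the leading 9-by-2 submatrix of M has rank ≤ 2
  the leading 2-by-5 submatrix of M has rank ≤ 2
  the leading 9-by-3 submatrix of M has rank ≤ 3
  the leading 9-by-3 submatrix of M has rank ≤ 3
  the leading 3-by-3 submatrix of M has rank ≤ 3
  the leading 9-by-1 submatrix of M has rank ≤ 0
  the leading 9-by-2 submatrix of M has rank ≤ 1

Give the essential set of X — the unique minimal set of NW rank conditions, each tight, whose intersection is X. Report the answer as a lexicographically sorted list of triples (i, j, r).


Propagating the 24 rank bounds to every northwest block:

  0 | 0 | 1 | 1 | 1 | 1 | 1 | 1 | 1 | 1
  0 | 0 | 1 | 1 | 1 | 1 | 1 | 2 | 2 | 2
  0 | 0 | 1 | 1 | 1 | 2 | 2 | 3 | 3 | 3
  0 | 0 | 1 | 1 | 1 | 2 | 3 | 4 | 4 | 4
  0 | 1 | 2 | 2 | 2 | 3 | 4 | 5 | 5 | 5
  0 | 1 | 2 | 2 | 2 | 3 | 4 | 5 | 6 | 6
  0 | 1 | 2 | 3 | 3 | 4 | 5 | 6 | 7 | 7
  0 | 1 | 2 | 3 | 3 | 4 | 5 | 6 | 7 | 8
  0 | 1 | 2 | 3 | 4 | 5 | 6 | 7 | 8 | 9
  1 | 2 | 3 | 4 | 5 | 6 | 7 | 8 | 9 | 10

the unique w with this rank table is (3, 8, 6, 7, 2, 9, 4, 10, 5, 1).

|D(w)|=24, |Ess(w)|=6:

[(2, 7, 1), (4, 2, 0), (4, 5, 1), (6, 5, 2), (8, 5, 3), (9, 1, 0)]


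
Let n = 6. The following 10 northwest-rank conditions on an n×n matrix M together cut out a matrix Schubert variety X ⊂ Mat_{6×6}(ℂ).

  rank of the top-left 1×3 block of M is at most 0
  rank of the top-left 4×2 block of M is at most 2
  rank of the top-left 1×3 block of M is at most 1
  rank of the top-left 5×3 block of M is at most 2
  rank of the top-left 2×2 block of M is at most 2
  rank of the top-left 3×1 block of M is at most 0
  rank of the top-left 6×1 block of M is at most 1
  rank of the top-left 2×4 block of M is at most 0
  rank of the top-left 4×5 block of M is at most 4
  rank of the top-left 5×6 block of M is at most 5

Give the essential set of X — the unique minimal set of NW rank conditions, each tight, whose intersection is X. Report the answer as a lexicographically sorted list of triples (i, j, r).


Reconstructing r_w from the 10 given conditions:

  0  0  0  0  1  1
  0  0  0  0  1  2
  0  1  1  1  2  3
  1  2  2  2  3  4
  1  2  2  3  4  5
  1  2  3  4  5  6

reading off 1-entries of Δ²R: w = (5, 6, 2, 1, 4, 3).

D(w) has 10 cells with 3 SE-corners; essential set:

[(2, 4, 0), (3, 1, 0), (5, 3, 2)]


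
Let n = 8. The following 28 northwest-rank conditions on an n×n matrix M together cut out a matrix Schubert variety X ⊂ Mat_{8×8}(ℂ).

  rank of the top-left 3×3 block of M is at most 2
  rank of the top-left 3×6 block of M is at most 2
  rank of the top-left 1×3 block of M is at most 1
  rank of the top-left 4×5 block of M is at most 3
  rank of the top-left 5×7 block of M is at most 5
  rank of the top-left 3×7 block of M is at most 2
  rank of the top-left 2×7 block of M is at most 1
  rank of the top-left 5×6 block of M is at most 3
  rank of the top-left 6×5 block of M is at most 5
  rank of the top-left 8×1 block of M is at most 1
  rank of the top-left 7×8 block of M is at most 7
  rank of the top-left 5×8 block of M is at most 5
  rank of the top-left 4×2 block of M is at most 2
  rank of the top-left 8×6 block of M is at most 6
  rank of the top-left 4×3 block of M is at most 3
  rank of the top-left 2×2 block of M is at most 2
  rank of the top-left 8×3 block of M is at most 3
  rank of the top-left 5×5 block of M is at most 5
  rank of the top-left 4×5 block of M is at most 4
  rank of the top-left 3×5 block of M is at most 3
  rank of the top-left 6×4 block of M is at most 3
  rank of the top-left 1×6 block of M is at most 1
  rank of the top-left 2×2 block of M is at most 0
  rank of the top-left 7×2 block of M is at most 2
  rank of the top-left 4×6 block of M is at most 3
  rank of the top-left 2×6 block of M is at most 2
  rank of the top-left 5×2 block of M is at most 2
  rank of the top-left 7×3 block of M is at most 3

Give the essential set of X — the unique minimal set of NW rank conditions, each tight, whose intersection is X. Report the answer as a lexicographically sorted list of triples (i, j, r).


The tightest implied rank at each (i,j), from the 28 conditions:

  0 0 1 1 1 1 1 1
  0 0 1 1 1 1 1 2
  1 1 2 2 2 2 2 3
  1 2 3 3 3 3 3 4
  1 2 3 3 3 3 4 5
  1 2 3 3 4 4 5 6
  1 2 3 4 5 5 6 7
  1 2 3 4 5 6 7 8

so w = (3, 8, 1, 2, 7, 5, 4, 6).

Rothe diagram D(w) (12 cells), 4 SE-corners (essential conditions):

[(2, 2, 0), (2, 7, 1), (5, 6, 3), (6, 4, 3)]
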